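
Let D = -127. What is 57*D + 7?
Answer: -7232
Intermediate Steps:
57*D + 7 = 57*(-127) + 7 = -7239 + 7 = -7232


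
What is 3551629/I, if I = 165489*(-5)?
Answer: -3551629/827445 ≈ -4.2923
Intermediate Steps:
I = -827445
3551629/I = 3551629/(-827445) = 3551629*(-1/827445) = -3551629/827445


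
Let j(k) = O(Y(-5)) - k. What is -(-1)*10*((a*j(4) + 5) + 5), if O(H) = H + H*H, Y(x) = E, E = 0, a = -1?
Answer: 140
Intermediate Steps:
Y(x) = 0
O(H) = H + H²
j(k) = -k (j(k) = 0*(1 + 0) - k = 0*1 - k = 0 - k = -k)
-(-1)*10*((a*j(4) + 5) + 5) = -(-1)*10*((-(-1)*4 + 5) + 5) = -(-1)*10*((-1*(-4) + 5) + 5) = -(-1)*10*((4 + 5) + 5) = -(-1)*10*(9 + 5) = -(-1)*10*14 = -(-1)*140 = -1*(-140) = 140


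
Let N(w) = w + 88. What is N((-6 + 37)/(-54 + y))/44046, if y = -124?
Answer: 1737/871132 ≈ 0.0019940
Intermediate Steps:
N(w) = 88 + w
N((-6 + 37)/(-54 + y))/44046 = (88 + (-6 + 37)/(-54 - 124))/44046 = (88 + 31/(-178))*(1/44046) = (88 + 31*(-1/178))*(1/44046) = (88 - 31/178)*(1/44046) = (15633/178)*(1/44046) = 1737/871132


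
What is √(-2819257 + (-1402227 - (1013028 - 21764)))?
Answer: 2*I*√1303187 ≈ 2283.1*I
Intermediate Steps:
√(-2819257 + (-1402227 - (1013028 - 21764))) = √(-2819257 + (-1402227 - 1*991264)) = √(-2819257 + (-1402227 - 991264)) = √(-2819257 - 2393491) = √(-5212748) = 2*I*√1303187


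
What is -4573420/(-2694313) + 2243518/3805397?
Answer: 23448418460874/10252930607261 ≈ 2.2870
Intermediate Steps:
-4573420/(-2694313) + 2243518/3805397 = -4573420*(-1/2694313) + 2243518*(1/3805397) = 4573420/2694313 + 2243518/3805397 = 23448418460874/10252930607261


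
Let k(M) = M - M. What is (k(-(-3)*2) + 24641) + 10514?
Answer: 35155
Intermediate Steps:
k(M) = 0
(k(-(-3)*2) + 24641) + 10514 = (0 + 24641) + 10514 = 24641 + 10514 = 35155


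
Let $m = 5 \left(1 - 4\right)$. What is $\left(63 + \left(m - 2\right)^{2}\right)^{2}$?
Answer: $123904$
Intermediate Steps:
$m = -15$ ($m = 5 \left(-3\right) = -15$)
$\left(63 + \left(m - 2\right)^{2}\right)^{2} = \left(63 + \left(-15 - 2\right)^{2}\right)^{2} = \left(63 + \left(-17\right)^{2}\right)^{2} = \left(63 + 289\right)^{2} = 352^{2} = 123904$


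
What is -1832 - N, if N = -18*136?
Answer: 616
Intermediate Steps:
N = -2448
-1832 - N = -1832 - 1*(-2448) = -1832 + 2448 = 616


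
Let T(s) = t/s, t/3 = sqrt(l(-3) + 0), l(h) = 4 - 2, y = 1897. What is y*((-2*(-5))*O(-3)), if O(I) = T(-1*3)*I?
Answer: 56910*sqrt(2) ≈ 80483.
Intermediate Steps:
l(h) = 2
t = 3*sqrt(2) (t = 3*sqrt(2 + 0) = 3*sqrt(2) ≈ 4.2426)
T(s) = 3*sqrt(2)/s (T(s) = (3*sqrt(2))/s = 3*sqrt(2)/s)
O(I) = -I*sqrt(2) (O(I) = (3*sqrt(2)/((-1*3)))*I = (3*sqrt(2)/(-3))*I = (3*sqrt(2)*(-1/3))*I = (-sqrt(2))*I = -I*sqrt(2))
y*((-2*(-5))*O(-3)) = 1897*((-2*(-5))*(-1*(-3)*sqrt(2))) = 1897*(10*(3*sqrt(2))) = 1897*(30*sqrt(2)) = 56910*sqrt(2)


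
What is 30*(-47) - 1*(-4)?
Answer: -1406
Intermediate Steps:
30*(-47) - 1*(-4) = -1410 + 4 = -1406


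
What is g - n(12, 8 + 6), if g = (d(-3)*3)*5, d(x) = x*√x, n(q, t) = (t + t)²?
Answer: -784 - 45*I*√3 ≈ -784.0 - 77.942*I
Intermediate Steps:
n(q, t) = 4*t² (n(q, t) = (2*t)² = 4*t²)
d(x) = x^(3/2)
g = -45*I*√3 (g = ((-3)^(3/2)*3)*5 = (-3*I*√3*3)*5 = -9*I*√3*5 = -45*I*√3 ≈ -77.942*I)
g - n(12, 8 + 6) = -45*I*√3 - 4*(8 + 6)² = -45*I*√3 - 4*14² = -45*I*√3 - 4*196 = -45*I*√3 - 1*784 = -45*I*√3 - 784 = -784 - 45*I*√3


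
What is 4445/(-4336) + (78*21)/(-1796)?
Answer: -3771397/1946864 ≈ -1.9372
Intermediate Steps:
4445/(-4336) + (78*21)/(-1796) = 4445*(-1/4336) + 1638*(-1/1796) = -4445/4336 - 819/898 = -3771397/1946864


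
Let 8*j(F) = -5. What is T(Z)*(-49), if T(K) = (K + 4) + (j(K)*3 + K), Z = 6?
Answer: -5537/8 ≈ -692.13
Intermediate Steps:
j(F) = -5/8 (j(F) = (1/8)*(-5) = -5/8)
T(K) = 17/8 + 2*K (T(K) = (K + 4) + (-5/8*3 + K) = (4 + K) + (-15/8 + K) = 17/8 + 2*K)
T(Z)*(-49) = (17/8 + 2*6)*(-49) = (17/8 + 12)*(-49) = (113/8)*(-49) = -5537/8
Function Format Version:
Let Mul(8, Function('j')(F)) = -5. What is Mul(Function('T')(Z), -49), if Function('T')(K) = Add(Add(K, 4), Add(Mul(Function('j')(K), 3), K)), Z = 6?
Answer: Rational(-5537, 8) ≈ -692.13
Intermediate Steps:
Function('j')(F) = Rational(-5, 8) (Function('j')(F) = Mul(Rational(1, 8), -5) = Rational(-5, 8))
Function('T')(K) = Add(Rational(17, 8), Mul(2, K)) (Function('T')(K) = Add(Add(K, 4), Add(Mul(Rational(-5, 8), 3), K)) = Add(Add(4, K), Add(Rational(-15, 8), K)) = Add(Rational(17, 8), Mul(2, K)))
Mul(Function('T')(Z), -49) = Mul(Add(Rational(17, 8), Mul(2, 6)), -49) = Mul(Add(Rational(17, 8), 12), -49) = Mul(Rational(113, 8), -49) = Rational(-5537, 8)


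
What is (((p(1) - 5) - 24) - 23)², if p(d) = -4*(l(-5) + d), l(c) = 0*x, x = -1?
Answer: 3136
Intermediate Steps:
l(c) = 0 (l(c) = 0*(-1) = 0)
p(d) = -4*d (p(d) = -4*(0 + d) = -4*d)
(((p(1) - 5) - 24) - 23)² = (((-4*1 - 5) - 24) - 23)² = (((-4 - 5) - 24) - 23)² = ((-9 - 24) - 23)² = (-33 - 23)² = (-56)² = 3136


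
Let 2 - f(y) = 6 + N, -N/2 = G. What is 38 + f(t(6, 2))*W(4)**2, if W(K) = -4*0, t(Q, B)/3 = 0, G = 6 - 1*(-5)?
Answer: 38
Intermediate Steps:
G = 11 (G = 6 + 5 = 11)
t(Q, B) = 0 (t(Q, B) = 3*0 = 0)
N = -22 (N = -2*11 = -22)
W(K) = 0
f(y) = 18 (f(y) = 2 - (6 - 22) = 2 - 1*(-16) = 2 + 16 = 18)
38 + f(t(6, 2))*W(4)**2 = 38 + 18*0**2 = 38 + 18*0 = 38 + 0 = 38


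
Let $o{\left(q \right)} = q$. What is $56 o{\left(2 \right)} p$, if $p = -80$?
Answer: $-8960$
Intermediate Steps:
$56 o{\left(2 \right)} p = 56 \cdot 2 \left(-80\right) = 112 \left(-80\right) = -8960$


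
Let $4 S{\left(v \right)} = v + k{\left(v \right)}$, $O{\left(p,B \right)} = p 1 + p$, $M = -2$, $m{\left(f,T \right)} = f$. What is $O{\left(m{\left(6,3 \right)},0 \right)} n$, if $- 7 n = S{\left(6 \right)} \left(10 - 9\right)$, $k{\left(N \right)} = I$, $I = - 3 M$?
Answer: $- \frac{36}{7} \approx -5.1429$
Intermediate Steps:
$O{\left(p,B \right)} = 2 p$ ($O{\left(p,B \right)} = p + p = 2 p$)
$I = 6$ ($I = \left(-3\right) \left(-2\right) = 6$)
$k{\left(N \right)} = 6$
$S{\left(v \right)} = \frac{3}{2} + \frac{v}{4}$ ($S{\left(v \right)} = \frac{v + 6}{4} = \frac{6 + v}{4} = \frac{3}{2} + \frac{v}{4}$)
$n = - \frac{3}{7}$ ($n = - \frac{\left(\frac{3}{2} + \frac{1}{4} \cdot 6\right) \left(10 - 9\right)}{7} = - \frac{\left(\frac{3}{2} + \frac{3}{2}\right) \left(10 - 9\right)}{7} = - \frac{3 \cdot 1}{7} = \left(- \frac{1}{7}\right) 3 = - \frac{3}{7} \approx -0.42857$)
$O{\left(m{\left(6,3 \right)},0 \right)} n = 2 \cdot 6 \left(- \frac{3}{7}\right) = 12 \left(- \frac{3}{7}\right) = - \frac{36}{7}$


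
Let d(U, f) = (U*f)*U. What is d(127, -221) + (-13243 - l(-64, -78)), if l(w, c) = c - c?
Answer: -3577752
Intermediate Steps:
l(w, c) = 0
d(U, f) = f*U²
d(127, -221) + (-13243 - l(-64, -78)) = -221*127² + (-13243 - 1*0) = -221*16129 + (-13243 + 0) = -3564509 - 13243 = -3577752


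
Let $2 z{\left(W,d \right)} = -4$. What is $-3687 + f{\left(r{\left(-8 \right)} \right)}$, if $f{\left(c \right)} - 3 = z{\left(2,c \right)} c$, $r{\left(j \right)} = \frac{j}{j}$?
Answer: $-3686$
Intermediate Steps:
$r{\left(j \right)} = 1$
$z{\left(W,d \right)} = -2$ ($z{\left(W,d \right)} = \frac{1}{2} \left(-4\right) = -2$)
$f{\left(c \right)} = 3 - 2 c$
$-3687 + f{\left(r{\left(-8 \right)} \right)} = -3687 + \left(3 - 2\right) = -3687 + 1 = -3686$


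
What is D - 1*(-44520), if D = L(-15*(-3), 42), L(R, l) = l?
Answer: 44562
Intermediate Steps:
D = 42
D - 1*(-44520) = 42 - 1*(-44520) = 42 + 44520 = 44562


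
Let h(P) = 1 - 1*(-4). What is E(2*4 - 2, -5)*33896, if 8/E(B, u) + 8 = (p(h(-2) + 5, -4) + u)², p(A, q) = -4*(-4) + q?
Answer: 271168/41 ≈ 6613.9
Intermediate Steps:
h(P) = 5 (h(P) = 1 + 4 = 5)
p(A, q) = 16 + q
E(B, u) = 8/(-8 + (12 + u)²) (E(B, u) = 8/(-8 + ((16 - 4) + u)²) = 8/(-8 + (12 + u)²))
E(2*4 - 2, -5)*33896 = (8/(-8 + (12 - 5)²))*33896 = (8/(-8 + 7²))*33896 = (8/(-8 + 49))*33896 = (8/41)*33896 = 271168/41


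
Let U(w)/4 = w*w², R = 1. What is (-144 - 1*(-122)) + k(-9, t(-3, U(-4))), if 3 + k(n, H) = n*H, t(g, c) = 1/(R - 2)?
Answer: -16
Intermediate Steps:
U(w) = 4*w³ (U(w) = 4*(w*w²) = 4*w³)
t(g, c) = -1 (t(g, c) = 1/(1 - 2) = 1/(-1) = -1)
k(n, H) = -3 + H*n (k(n, H) = -3 + n*H = -3 + H*n)
(-144 - 1*(-122)) + k(-9, t(-3, U(-4))) = (-144 - 1*(-122)) + (-3 - 1*(-9)) = (-144 + 122) + (-3 + 9) = -22 + 6 = -16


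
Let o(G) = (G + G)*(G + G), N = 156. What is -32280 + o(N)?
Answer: 65064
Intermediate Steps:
o(G) = 4*G² (o(G) = (2*G)*(2*G) = 4*G²)
-32280 + o(N) = -32280 + 4*156² = -32280 + 4*24336 = -32280 + 97344 = 65064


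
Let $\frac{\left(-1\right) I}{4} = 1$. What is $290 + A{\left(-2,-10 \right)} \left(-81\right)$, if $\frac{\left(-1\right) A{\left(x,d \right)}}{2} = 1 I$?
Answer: $-358$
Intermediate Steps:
$I = -4$ ($I = \left(-4\right) 1 = -4$)
$A{\left(x,d \right)} = 8$ ($A{\left(x,d \right)} = - 2 \cdot 1 \left(-4\right) = \left(-2\right) \left(-4\right) = 8$)
$290 + A{\left(-2,-10 \right)} \left(-81\right) = 290 + 8 \left(-81\right) = 290 - 648 = -358$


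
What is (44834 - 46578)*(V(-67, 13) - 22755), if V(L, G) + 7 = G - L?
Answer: 39557408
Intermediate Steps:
V(L, G) = -7 + G - L (V(L, G) = -7 + (G - L) = -7 + G - L)
(44834 - 46578)*(V(-67, 13) - 22755) = (44834 - 46578)*((-7 + 13 - 1*(-67)) - 22755) = -1744*((-7 + 13 + 67) - 22755) = -1744*(73 - 22755) = -1744*(-22682) = 39557408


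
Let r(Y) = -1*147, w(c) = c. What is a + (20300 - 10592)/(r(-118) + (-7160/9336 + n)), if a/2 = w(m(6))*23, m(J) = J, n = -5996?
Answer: 491882235/1792444 ≈ 274.42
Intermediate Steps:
r(Y) = -147
a = 276 (a = 2*(6*23) = 2*138 = 276)
a + (20300 - 10592)/(r(-118) + (-7160/9336 + n)) = 276 + (20300 - 10592)/(-147 + (-7160/9336 - 5996)) = 276 + 9708/(-147 + (-7160*1/9336 - 5996)) = 276 + 9708/(-147 + (-895/1167 - 5996)) = 276 + 9708/(-147 - 6998227/1167) = 276 + 9708/(-7169776/1167) = 276 + 9708*(-1167/7169776) = 276 - 2832309/1792444 = 491882235/1792444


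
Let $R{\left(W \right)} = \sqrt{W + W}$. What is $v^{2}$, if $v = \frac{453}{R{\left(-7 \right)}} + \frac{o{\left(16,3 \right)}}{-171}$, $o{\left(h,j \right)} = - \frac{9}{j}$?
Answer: $\frac{\left(-14 + 25821 i \sqrt{14}\right)^{2}}{636804} \approx -14658.0 - 4.248 i$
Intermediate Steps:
$R{\left(W \right)} = \sqrt{2} \sqrt{W}$ ($R{\left(W \right)} = \sqrt{2 W} = \sqrt{2} \sqrt{W}$)
$v = \frac{1}{57} - \frac{453 i \sqrt{14}}{14}$ ($v = \frac{453}{\sqrt{2} \sqrt{-7}} + \frac{\left(-9\right) \frac{1}{3}}{-171} = \frac{453}{\sqrt{2} i \sqrt{7}} + \left(-9\right) \frac{1}{3} \left(- \frac{1}{171}\right) = \frac{453}{i \sqrt{14}} - - \frac{1}{57} = 453 \left(- \frac{i \sqrt{14}}{14}\right) + \frac{1}{57} = - \frac{453 i \sqrt{14}}{14} + \frac{1}{57} = \frac{1}{57} - \frac{453 i \sqrt{14}}{14} \approx 0.017544 - 121.07 i$)
$v^{2} = \left(\frac{1}{57} - \frac{453 i \sqrt{14}}{14}\right)^{2}$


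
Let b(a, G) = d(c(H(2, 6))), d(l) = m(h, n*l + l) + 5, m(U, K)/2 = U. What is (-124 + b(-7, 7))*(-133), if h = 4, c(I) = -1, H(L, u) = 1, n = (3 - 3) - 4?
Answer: 14763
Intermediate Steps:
n = -4 (n = 0 - 4 = -4)
m(U, K) = 2*U
d(l) = 13 (d(l) = 2*4 + 5 = 8 + 5 = 13)
b(a, G) = 13
(-124 + b(-7, 7))*(-133) = (-124 + 13)*(-133) = -111*(-133) = 14763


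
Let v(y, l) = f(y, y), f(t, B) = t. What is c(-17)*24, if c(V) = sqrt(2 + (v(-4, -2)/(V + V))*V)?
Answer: 0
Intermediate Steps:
v(y, l) = y
c(V) = 0 (c(V) = sqrt(2 + (-4/(V + V))*V) = sqrt(2 + (-4*1/(2*V))*V) = sqrt(2 + (-2/V)*V) = sqrt(2 - 2) = sqrt(0) = 0)
c(-17)*24 = 0*24 = 0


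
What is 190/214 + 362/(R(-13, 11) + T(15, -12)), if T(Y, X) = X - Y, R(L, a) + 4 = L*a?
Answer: -11102/9309 ≈ -1.1926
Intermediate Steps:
R(L, a) = -4 + L*a
190/214 + 362/(R(-13, 11) + T(15, -12)) = 190/214 + 362/((-4 - 13*11) + (-12 - 1*15)) = 190*(1/214) + 362/((-4 - 143) + (-12 - 15)) = 95/107 + 362/(-147 - 27) = 95/107 + 362/(-174) = 95/107 + 362*(-1/174) = 95/107 - 181/87 = -11102/9309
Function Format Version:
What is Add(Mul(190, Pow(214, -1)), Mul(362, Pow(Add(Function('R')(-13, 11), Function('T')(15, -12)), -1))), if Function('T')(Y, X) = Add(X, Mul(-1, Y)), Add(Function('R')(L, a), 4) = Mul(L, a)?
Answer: Rational(-11102, 9309) ≈ -1.1926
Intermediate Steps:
Function('R')(L, a) = Add(-4, Mul(L, a))
Add(Mul(190, Pow(214, -1)), Mul(362, Pow(Add(Function('R')(-13, 11), Function('T')(15, -12)), -1))) = Add(Mul(190, Pow(214, -1)), Mul(362, Pow(Add(Add(-4, Mul(-13, 11)), Add(-12, Mul(-1, 15))), -1))) = Add(Mul(190, Rational(1, 214)), Mul(362, Pow(Add(Add(-4, -143), Add(-12, -15)), -1))) = Add(Rational(95, 107), Mul(362, Pow(Add(-147, -27), -1))) = Add(Rational(95, 107), Mul(362, Pow(-174, -1))) = Add(Rational(95, 107), Mul(362, Rational(-1, 174))) = Add(Rational(95, 107), Rational(-181, 87)) = Rational(-11102, 9309)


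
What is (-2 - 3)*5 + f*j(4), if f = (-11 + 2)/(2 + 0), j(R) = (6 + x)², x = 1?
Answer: -491/2 ≈ -245.50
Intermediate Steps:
j(R) = 49 (j(R) = (6 + 1)² = 7² = 49)
f = -9/2 ≈ -4.5000
(-2 - 3)*5 + f*j(4) = (-2 - 3)*5 - 9/2*49 = -5*5 - 441/2 = -25 - 441/2 = -491/2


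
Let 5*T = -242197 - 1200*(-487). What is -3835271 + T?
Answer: -18834152/5 ≈ -3.7668e+6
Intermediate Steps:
T = 342203/5 (T = (-242197 - 1200*(-487))/5 = (-242197 - 1*(-584400))/5 = (-242197 + 584400)/5 = (1/5)*342203 = 342203/5 ≈ 68441.)
-3835271 + T = -3835271 + 342203/5 = -18834152/5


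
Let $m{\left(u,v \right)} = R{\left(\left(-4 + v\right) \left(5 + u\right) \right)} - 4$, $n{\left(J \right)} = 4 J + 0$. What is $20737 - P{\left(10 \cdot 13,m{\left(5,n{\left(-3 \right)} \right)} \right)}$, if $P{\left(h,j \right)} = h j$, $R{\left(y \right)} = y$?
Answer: $42057$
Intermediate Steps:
$n{\left(J \right)} = 4 J$
$m{\left(u,v \right)} = -4 + \left(-4 + v\right) \left(5 + u\right)$ ($m{\left(u,v \right)} = \left(-4 + v\right) \left(5 + u\right) - 4 = -4 + \left(-4 + v\right) \left(5 + u\right)$)
$20737 - P{\left(10 \cdot 13,m{\left(5,n{\left(-3 \right)} \right)} \right)} = 20737 - 10 \cdot 13 \left(-24 - 20 + 5 \cdot 4 \left(-3\right) + 5 \cdot 4 \left(-3\right)\right) = 20737 - 130 \left(-24 - 20 + 5 \left(-12\right) + 5 \left(-12\right)\right) = 20737 - 130 \left(-24 - 20 - 60 - 60\right) = 20737 - 130 \left(-164\right) = 20737 - -21320 = 20737 + 21320 = 42057$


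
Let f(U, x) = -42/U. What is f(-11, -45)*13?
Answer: 546/11 ≈ 49.636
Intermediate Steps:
f(-11, -45)*13 = -42/(-11)*13 = -42*(-1/11)*13 = (42/11)*13 = 546/11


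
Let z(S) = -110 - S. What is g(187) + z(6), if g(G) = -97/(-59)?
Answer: -6747/59 ≈ -114.36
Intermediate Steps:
g(G) = 97/59 (g(G) = -97*(-1/59) = 97/59)
g(187) + z(6) = 97/59 + (-110 - 1*6) = 97/59 + (-110 - 6) = 97/59 - 116 = -6747/59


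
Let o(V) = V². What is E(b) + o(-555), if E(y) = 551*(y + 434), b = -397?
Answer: 328412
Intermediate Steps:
E(y) = 239134 + 551*y (E(y) = 551*(434 + y) = 239134 + 551*y)
E(b) + o(-555) = (239134 + 551*(-397)) + (-555)² = (239134 - 218747) + 308025 = 20387 + 308025 = 328412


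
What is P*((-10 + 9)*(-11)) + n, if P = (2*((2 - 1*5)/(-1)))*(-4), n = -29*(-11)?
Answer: 55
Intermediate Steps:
n = 319
P = -24 (P = (2*((2 - 5)*(-1)))*(-4) = (2*(-3*(-1)))*(-4) = (2*3)*(-4) = 6*(-4) = -24)
P*((-10 + 9)*(-11)) + n = -24*(-10 + 9)*(-11) + 319 = -(-24)*(-11) + 319 = -24*11 + 319 = -264 + 319 = 55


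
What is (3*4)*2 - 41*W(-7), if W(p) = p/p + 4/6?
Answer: -133/3 ≈ -44.333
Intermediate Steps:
W(p) = 5/3 (W(p) = 1 + 4*(1/6) = 1 + 2/3 = 5/3)
(3*4)*2 - 41*W(-7) = (3*4)*2 - 41*5/3 = 12*2 - 205/3 = 24 - 205/3 = -133/3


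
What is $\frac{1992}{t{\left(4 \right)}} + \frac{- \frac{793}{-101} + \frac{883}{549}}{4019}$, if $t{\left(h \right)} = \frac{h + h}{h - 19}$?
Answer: $- \frac{832342473745}{222849531} \approx -3735.0$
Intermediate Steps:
$t{\left(h \right)} = \frac{2 h}{-19 + h}$
$\frac{1992}{t{\left(4 \right)}} + \frac{- \frac{793}{-101} + \frac{883}{549}}{4019} = \frac{1992}{2 \cdot 4 \frac{1}{-19 + 4}} + \frac{- \frac{793}{-101} + \frac{883}{549}}{4019} = \frac{1992}{2 \cdot 4 \frac{1}{-15}} + \left(\left(-793\right) \left(- \frac{1}{101}\right) + 883 \cdot \frac{1}{549}\right) \frac{1}{4019} = \frac{1992}{2 \cdot 4 \left(- \frac{1}{15}\right)} + \left(\frac{793}{101} + \frac{883}{549}\right) \frac{1}{4019} = \frac{1992}{- \frac{8}{15}} + \frac{524540}{55449} \cdot \frac{1}{4019} = 1992 \left(- \frac{15}{8}\right) + \frac{524540}{222849531} = -3735 + \frac{524540}{222849531} = - \frac{832342473745}{222849531}$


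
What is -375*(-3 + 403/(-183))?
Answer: 119000/61 ≈ 1950.8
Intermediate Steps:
-375*(-3 + 403/(-183)) = -375*(-3 + 403*(-1/183)) = -375*(-3 - 403/183) = -375*(-952/183) = 119000/61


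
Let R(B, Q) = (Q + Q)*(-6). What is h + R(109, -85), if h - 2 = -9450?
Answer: -8428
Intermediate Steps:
h = -9448 (h = 2 - 9450 = -9448)
R(B, Q) = -12*Q (R(B, Q) = (2*Q)*(-6) = -12*Q)
h + R(109, -85) = -9448 - 12*(-85) = -9448 + 1020 = -8428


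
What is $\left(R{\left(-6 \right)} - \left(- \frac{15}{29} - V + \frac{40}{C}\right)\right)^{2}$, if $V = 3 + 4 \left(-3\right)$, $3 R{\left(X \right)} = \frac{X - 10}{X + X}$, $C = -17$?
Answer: $\frac{636351076}{19686969} \approx 32.323$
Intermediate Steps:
$R{\left(X \right)} = \frac{-10 + X}{6 X}$ ($R{\left(X \right)} = \frac{\left(X - 10\right) \frac{1}{X + X}}{3} = \frac{\left(-10 + X\right) \frac{1}{2 X}}{3} = \frac{\frac{1}{2} \frac{1}{X} \left(-10 + X\right)}{3} = \frac{-10 + X}{6 X}$)
$V = -9$ ($V = 3 - 12 = -9$)
$\left(R{\left(-6 \right)} - \left(- \frac{15}{29} - V + \frac{40}{C}\right)\right)^{2} = \left(\frac{-10 - 6}{6 \left(-6\right)} - \left(9 - \frac{40}{17} - \frac{15}{29}\right)\right)^{2} = \left(\frac{1}{6} \left(- \frac{1}{6}\right) \left(-16\right) - \left(9 - \frac{40}{17} - \frac{15}{29}\right)\right)^{2} = \left(\frac{4}{9} - \frac{3022}{493}\right)^{2} = \left(- \frac{25226}{4437}\right)^{2} = \frac{636351076}{19686969}$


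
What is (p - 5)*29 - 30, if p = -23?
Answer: -842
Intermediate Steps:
(p - 5)*29 - 30 = (-23 - 5)*29 - 30 = -28*29 - 30 = -812 - 30 = -842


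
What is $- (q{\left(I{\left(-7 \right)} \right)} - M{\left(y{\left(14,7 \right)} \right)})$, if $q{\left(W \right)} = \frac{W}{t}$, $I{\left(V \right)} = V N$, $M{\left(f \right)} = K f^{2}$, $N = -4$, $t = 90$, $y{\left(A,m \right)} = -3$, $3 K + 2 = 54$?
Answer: $\frac{7006}{45} \approx 155.69$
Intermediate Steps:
$K = \frac{52}{3}$ ($K = - \frac{2}{3} + \frac{1}{3} \cdot 54 = - \frac{2}{3} + 18 = \frac{52}{3} \approx 17.333$)
$M{\left(f \right)} = \frac{52 f^{2}}{3}$
$I{\left(V \right)} = - 4 V$ ($I{\left(V \right)} = V \left(-4\right) = - 4 V$)
$q{\left(W \right)} = \frac{W}{90}$
$- (q{\left(I{\left(-7 \right)} \right)} - M{\left(y{\left(14,7 \right)} \right)}) = - (\frac{\left(-4\right) \left(-7\right)}{90} - \frac{52 \left(-3\right)^{2}}{3}) = - (\frac{1}{90} \cdot 28 - \frac{52}{3} \cdot 9) = - (\frac{14}{45} - 156) = \left(-1\right) \left(- \frac{7006}{45}\right) = \frac{7006}{45}$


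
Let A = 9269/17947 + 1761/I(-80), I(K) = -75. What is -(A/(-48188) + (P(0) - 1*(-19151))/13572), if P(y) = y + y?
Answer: -103549708756927/73359207803700 ≈ -1.4115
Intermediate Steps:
P(y) = 2*y
A = -10303164/448675 (A = 9269/17947 + 1761/(-75) = 9269*(1/17947) + 1761*(-1/75) = 9269/17947 - 587/25 = -10303164/448675 ≈ -22.964)
-(A/(-48188) + (P(0) - 1*(-19151))/13572) = -(-10303164/448675/(-48188) + (2*0 - 1*(-19151))/13572) = -(-10303164/448675*(-1/48188) + (0 + 19151)*(1/13572)) = -(2575791/5405187725 + 19151*(1/13572)) = -(2575791/5405187725 + 19151/13572) = -1*103549708756927/73359207803700 = -103549708756927/73359207803700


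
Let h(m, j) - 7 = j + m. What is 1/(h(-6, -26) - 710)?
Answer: -1/735 ≈ -0.0013605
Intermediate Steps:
h(m, j) = 7 + j + m (h(m, j) = 7 + (j + m) = 7 + j + m)
1/(h(-6, -26) - 710) = 1/((7 - 26 - 6) - 710) = 1/(-25 - 710) = 1/(-735) = -1/735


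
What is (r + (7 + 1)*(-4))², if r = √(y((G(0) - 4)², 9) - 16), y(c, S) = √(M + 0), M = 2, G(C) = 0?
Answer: (-32 + I*√(16 - √2))² ≈ 1009.4 - 244.42*I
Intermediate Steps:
y(c, S) = √2 (y(c, S) = √(2 + 0) = √2)
r = √(-16 + √2) (r = √(√2 - 16) = √(-16 + √2) ≈ 3.8191*I)
(r + (7 + 1)*(-4))² = (√(-16 + √2) + (7 + 1)*(-4))² = (√(-16 + √2) + 8*(-4))² = (√(-16 + √2) - 32)² = (-32 + √(-16 + √2))²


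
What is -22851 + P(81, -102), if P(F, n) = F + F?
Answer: -22689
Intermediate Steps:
P(F, n) = 2*F
-22851 + P(81, -102) = -22851 + 2*81 = -22851 + 162 = -22689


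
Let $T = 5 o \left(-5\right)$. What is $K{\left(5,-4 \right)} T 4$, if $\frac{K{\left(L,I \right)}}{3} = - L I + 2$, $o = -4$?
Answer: $26400$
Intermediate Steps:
$K{\left(L,I \right)} = 6 - 3 I L$ ($K{\left(L,I \right)} = 3 \left(- L I + 2\right) = 3 \left(- I L + 2\right) = 3 \left(2 - I L\right) = 6 - 3 I L$)
$T = 100$ ($T = 5 \left(-4\right) \left(-5\right) = \left(-20\right) \left(-5\right) = 100$)
$K{\left(5,-4 \right)} T 4 = \left(6 - \left(-12\right) 5\right) 100 \cdot 4 = \left(6 + 60\right) 100 \cdot 4 = 66 \cdot 100 \cdot 4 = 6600 \cdot 4 = 26400$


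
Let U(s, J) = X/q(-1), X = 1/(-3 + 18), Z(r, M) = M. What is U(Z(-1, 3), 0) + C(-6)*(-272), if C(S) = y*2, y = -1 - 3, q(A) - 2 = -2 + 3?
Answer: 97921/45 ≈ 2176.0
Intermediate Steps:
q(A) = 3 (q(A) = 2 + (-2 + 3) = 2 + 1 = 3)
y = -4
X = 1/15 ≈ 0.066667
U(s, J) = 1/45 (U(s, J) = (1/15)/3 = (1/15)*(1/3) = 1/45)
C(S) = -8 (C(S) = -4*2 = -8)
U(Z(-1, 3), 0) + C(-6)*(-272) = 1/45 - 8*(-272) = 1/45 + 2176 = 97921/45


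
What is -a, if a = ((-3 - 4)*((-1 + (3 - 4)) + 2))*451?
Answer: 0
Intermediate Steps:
a = 0 (a = -7*((-1 - 1) + 2)*451 = -7*(-2 + 2)*451 = -7*0*451 = 0*451 = 0)
-a = -1*0 = 0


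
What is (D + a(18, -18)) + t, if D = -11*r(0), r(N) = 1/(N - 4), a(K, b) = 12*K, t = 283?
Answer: 2007/4 ≈ 501.75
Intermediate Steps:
r(N) = 1/(-4 + N)
D = 11/4 (D = -11/(-4 + 0) = -11/(-4) = -11*(-¼) = 11/4 ≈ 2.7500)
(D + a(18, -18)) + t = (11/4 + 12*18) + 283 = (11/4 + 216) + 283 = 875/4 + 283 = 2007/4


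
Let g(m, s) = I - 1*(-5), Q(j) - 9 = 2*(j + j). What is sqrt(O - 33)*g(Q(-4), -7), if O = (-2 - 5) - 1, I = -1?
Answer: 4*I*sqrt(41) ≈ 25.612*I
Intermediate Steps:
Q(j) = 9 + 4*j (Q(j) = 9 + 2*(j + j) = 9 + 2*(2*j) = 9 + 4*j)
O = -8 (O = -7 - 1 = -8)
g(m, s) = 4 (g(m, s) = -1 - 1*(-5) = -1 + 5 = 4)
sqrt(O - 33)*g(Q(-4), -7) = sqrt(-8 - 33)*4 = sqrt(-41)*4 = (I*sqrt(41))*4 = 4*I*sqrt(41)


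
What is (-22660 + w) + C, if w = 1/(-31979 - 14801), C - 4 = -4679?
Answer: -1278731301/46780 ≈ -27335.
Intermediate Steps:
C = -4675 (C = 4 - 4679 = -4675)
w = -1/46780 (w = 1/(-46780) = -1/46780 ≈ -2.1377e-5)
(-22660 + w) + C = (-22660 - 1/46780) - 4675 = -1060034801/46780 - 4675 = -1278731301/46780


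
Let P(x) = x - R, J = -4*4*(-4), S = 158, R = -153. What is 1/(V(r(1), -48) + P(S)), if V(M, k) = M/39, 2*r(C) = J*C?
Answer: 39/12161 ≈ 0.0032070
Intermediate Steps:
J = 64 (J = -16*(-4) = 64)
r(C) = 32*C (r(C) = (64*C)/2 = 32*C)
V(M, k) = M/39 (V(M, k) = M*(1/39) = M/39)
P(x) = 153 + x (P(x) = x - 1*(-153) = x + 153 = 153 + x)
1/(V(r(1), -48) + P(S)) = 1/((32*1)/39 + (153 + 158)) = 1/((1/39)*32 + 311) = 1/(32/39 + 311) = 1/(12161/39) = 39/12161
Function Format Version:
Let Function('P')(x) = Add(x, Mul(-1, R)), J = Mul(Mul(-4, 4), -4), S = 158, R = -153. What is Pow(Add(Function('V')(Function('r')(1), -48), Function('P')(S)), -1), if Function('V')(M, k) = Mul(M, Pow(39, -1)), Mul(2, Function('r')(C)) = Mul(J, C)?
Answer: Rational(39, 12161) ≈ 0.0032070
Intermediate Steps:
J = 64 (J = Mul(-16, -4) = 64)
Function('r')(C) = Mul(32, C) (Function('r')(C) = Mul(Rational(1, 2), Mul(64, C)) = Mul(32, C))
Function('V')(M, k) = Mul(Rational(1, 39), M) (Function('V')(M, k) = Mul(M, Rational(1, 39)) = Mul(Rational(1, 39), M))
Function('P')(x) = Add(153, x) (Function('P')(x) = Add(x, Mul(-1, -153)) = Add(x, 153) = Add(153, x))
Pow(Add(Function('V')(Function('r')(1), -48), Function('P')(S)), -1) = Pow(Add(Mul(Rational(1, 39), Mul(32, 1)), Add(153, 158)), -1) = Pow(Add(Mul(Rational(1, 39), 32), 311), -1) = Pow(Add(Rational(32, 39), 311), -1) = Pow(Rational(12161, 39), -1) = Rational(39, 12161)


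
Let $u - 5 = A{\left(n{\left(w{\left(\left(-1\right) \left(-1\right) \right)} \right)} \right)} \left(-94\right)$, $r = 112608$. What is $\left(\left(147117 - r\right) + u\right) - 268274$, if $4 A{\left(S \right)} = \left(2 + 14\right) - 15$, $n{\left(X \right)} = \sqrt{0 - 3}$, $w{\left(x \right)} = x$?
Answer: $- \frac{467567}{2} \approx -2.3378 \cdot 10^{5}$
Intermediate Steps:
$n{\left(X \right)} = i \sqrt{3}$ ($n{\left(X \right)} = \sqrt{-3} = i \sqrt{3}$)
$A{\left(S \right)} = \frac{1}{4}$ ($A{\left(S \right)} = \frac{\left(2 + 14\right) - 15}{4} = \frac{16 - 15}{4} = \frac{1}{4} \cdot 1 = \frac{1}{4}$)
$u = - \frac{37}{2}$ ($u = 5 + \frac{1}{4} \left(-94\right) = 5 - \frac{47}{2} = - \frac{37}{2} \approx -18.5$)
$\left(\left(147117 - r\right) + u\right) - 268274 = \left(\left(147117 - 112608\right) - \frac{37}{2}\right) - 268274 = \left(34509 - \frac{37}{2}\right) - 268274 = \frac{68981}{2} - 268274 = - \frac{467567}{2}$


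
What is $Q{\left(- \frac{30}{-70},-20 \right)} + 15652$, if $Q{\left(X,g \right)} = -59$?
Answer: $15593$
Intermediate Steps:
$Q{\left(- \frac{30}{-70},-20 \right)} + 15652 = -59 + 15652 = 15593$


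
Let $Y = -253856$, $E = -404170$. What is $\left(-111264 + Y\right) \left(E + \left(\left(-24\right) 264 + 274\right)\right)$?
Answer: $149783907840$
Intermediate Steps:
$\left(-111264 + Y\right) \left(E + \left(\left(-24\right) 264 + 274\right)\right) = \left(-111264 - 253856\right) \left(-404170 + \left(\left(-24\right) 264 + 274\right)\right) = - 365120 \left(-404170 + \left(-6336 + 274\right)\right) = - 365120 \left(-404170 - 6062\right) = \left(-365120\right) \left(-410232\right) = 149783907840$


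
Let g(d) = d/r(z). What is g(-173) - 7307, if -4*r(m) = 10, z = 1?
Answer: -36189/5 ≈ -7237.8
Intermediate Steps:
r(m) = -5/2 (r(m) = -¼*10 = -5/2)
g(d) = -2*d/5 (g(d) = d/(-5/2) = d*(-⅖) = -2*d/5)
g(-173) - 7307 = -⅖*(-173) - 7307 = 346/5 - 7307 = -36189/5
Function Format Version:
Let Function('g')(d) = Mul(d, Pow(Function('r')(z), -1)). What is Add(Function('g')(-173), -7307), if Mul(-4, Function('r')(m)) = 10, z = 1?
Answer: Rational(-36189, 5) ≈ -7237.8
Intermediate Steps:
Function('r')(m) = Rational(-5, 2) (Function('r')(m) = Mul(Rational(-1, 4), 10) = Rational(-5, 2))
Function('g')(d) = Mul(Rational(-2, 5), d) (Function('g')(d) = Mul(d, Pow(Rational(-5, 2), -1)) = Mul(d, Rational(-2, 5)) = Mul(Rational(-2, 5), d))
Add(Function('g')(-173), -7307) = Add(Mul(Rational(-2, 5), -173), -7307) = Add(Rational(346, 5), -7307) = Rational(-36189, 5)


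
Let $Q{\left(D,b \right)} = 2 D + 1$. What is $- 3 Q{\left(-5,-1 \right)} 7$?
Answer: $189$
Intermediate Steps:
$Q{\left(D,b \right)} = 1 + 2 D$
$- 3 Q{\left(-5,-1 \right)} 7 = - 3 \left(1 + 2 \left(-5\right)\right) 7 = - 3 \left(1 - 10\right) 7 = \left(-3\right) \left(-9\right) 7 = 27 \cdot 7 = 189$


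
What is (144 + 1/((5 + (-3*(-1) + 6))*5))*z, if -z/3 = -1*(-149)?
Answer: -4506207/70 ≈ -64374.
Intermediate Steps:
z = -447 (z = -(-3)*(-149) = -3*149 = -447)
(144 + 1/((5 + (-3*(-1) + 6))*5))*z = (144 + 1/((5 + (-3*(-1) + 6))*5))*(-447) = (144 + 1/((5 + (3 + 6))*5))*(-447) = (144 + 1/((5 + 9)*5))*(-447) = (144 + 1/(14*5))*(-447) = (144 + 1/70)*(-447) = (10081/70)*(-447) = -4506207/70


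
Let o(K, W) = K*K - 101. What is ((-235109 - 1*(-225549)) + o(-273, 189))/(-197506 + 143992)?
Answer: -32434/26757 ≈ -1.2122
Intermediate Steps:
o(K, W) = -101 + K² (o(K, W) = K² - 101 = -101 + K²)
((-235109 - 1*(-225549)) + o(-273, 189))/(-197506 + 143992) = ((-235109 - 1*(-225549)) + (-101 + (-273)²))/(-197506 + 143992) = ((-235109 + 225549) + (-101 + 74529))/(-53514) = (-9560 + 74428)*(-1/53514) = 64868*(-1/53514) = -32434/26757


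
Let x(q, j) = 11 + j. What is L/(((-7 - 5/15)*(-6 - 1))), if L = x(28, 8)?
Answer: 57/154 ≈ 0.37013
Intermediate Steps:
L = 19 (L = 11 + 8 = 19)
L/(((-7 - 5/15)*(-6 - 1))) = 19/(((-7 - 5/15)*(-6 - 1))) = 19/(((-7 - 5*1/15)*(-7))) = 19/(((-7 - ⅓)*(-7))) = 19/((-22/3*(-7))) = 19/(154/3) = 19*(3/154) = 57/154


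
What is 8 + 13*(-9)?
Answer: -109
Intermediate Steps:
8 + 13*(-9) = 8 - 117 = -109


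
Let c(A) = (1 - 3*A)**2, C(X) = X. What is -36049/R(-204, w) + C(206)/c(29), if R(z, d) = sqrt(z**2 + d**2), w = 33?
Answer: 103/3698 - 2773*sqrt(4745)/1095 ≈ -174.42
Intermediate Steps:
R(z, d) = sqrt(d**2 + z**2)
-36049/R(-204, w) + C(206)/c(29) = -36049/sqrt(33**2 + (-204)**2) + 206/((-1 + 3*29)**2) = -36049/sqrt(1089 + 41616) + 206/((-1 + 87)**2) = -36049*sqrt(4745)/14235 + 206/(86**2) = -36049*sqrt(4745)/14235 + 206/7396 = -2773*sqrt(4745)/1095 + 206*(1/7396) = -2773*sqrt(4745)/1095 + 103/3698 = 103/3698 - 2773*sqrt(4745)/1095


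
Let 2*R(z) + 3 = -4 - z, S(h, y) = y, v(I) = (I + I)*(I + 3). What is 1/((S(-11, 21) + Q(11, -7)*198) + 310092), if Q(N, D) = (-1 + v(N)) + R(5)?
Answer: 1/369711 ≈ 2.7048e-6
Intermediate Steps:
v(I) = 2*I*(3 + I) (v(I) = (2*I)*(3 + I) = 2*I*(3 + I))
R(z) = -7/2 - z/2 (R(z) = -3/2 + (-4 - z)/2 = -3/2 + (-2 - z/2) = -7/2 - z/2)
Q(N, D) = -7 + 2*N*(3 + N) (Q(N, D) = (-1 + 2*N*(3 + N)) + (-7/2 - ½*5) = (-1 + 2*N*(3 + N)) + (-7/2 - 5/2) = (-1 + 2*N*(3 + N)) - 6 = -7 + 2*N*(3 + N))
1/((S(-11, 21) + Q(11, -7)*198) + 310092) = 1/((21 + (-7 + 2*11*(3 + 11))*198) + 310092) = 1/((21 + (-7 + 2*11*14)*198) + 310092) = 1/((21 + (-7 + 308)*198) + 310092) = 1/((21 + 301*198) + 310092) = 1/((21 + 59598) + 310092) = 1/(59619 + 310092) = 1/369711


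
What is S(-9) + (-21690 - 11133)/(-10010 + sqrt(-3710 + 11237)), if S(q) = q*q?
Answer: 649550511/7707121 + 32823*sqrt(7527)/100192573 ≈ 84.308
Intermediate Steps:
S(q) = q**2
S(-9) + (-21690 - 11133)/(-10010 + sqrt(-3710 + 11237)) = (-9)**2 + (-21690 - 11133)/(-10010 + sqrt(-3710 + 11237)) = 81 - 32823/(-10010 + sqrt(7527))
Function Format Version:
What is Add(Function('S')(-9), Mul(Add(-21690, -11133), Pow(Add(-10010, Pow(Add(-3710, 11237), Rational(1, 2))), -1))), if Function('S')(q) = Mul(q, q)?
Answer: Add(Rational(649550511, 7707121), Mul(Rational(32823, 100192573), Pow(7527, Rational(1, 2)))) ≈ 84.308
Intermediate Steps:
Function('S')(q) = Pow(q, 2)
Add(Function('S')(-9), Mul(Add(-21690, -11133), Pow(Add(-10010, Pow(Add(-3710, 11237), Rational(1, 2))), -1))) = Add(Pow(-9, 2), Mul(Add(-21690, -11133), Pow(Add(-10010, Pow(Add(-3710, 11237), Rational(1, 2))), -1))) = Add(81, Mul(-32823, Pow(Add(-10010, Pow(7527, Rational(1, 2))), -1)))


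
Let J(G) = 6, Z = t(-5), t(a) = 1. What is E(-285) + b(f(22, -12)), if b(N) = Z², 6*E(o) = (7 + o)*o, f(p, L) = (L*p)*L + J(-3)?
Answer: 13206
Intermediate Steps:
Z = 1
f(p, L) = 6 + p*L² (f(p, L) = (L*p)*L + 6 = p*L² + 6 = 6 + p*L²)
E(o) = o*(7 + o)/6 (E(o) = ((7 + o)*o)/6 = (o*(7 + o))/6 = o*(7 + o)/6)
b(N) = 1 (b(N) = 1² = 1)
E(-285) + b(f(22, -12)) = (⅙)*(-285)*(7 - 285) + 1 = (⅙)*(-285)*(-278) + 1 = 13205 + 1 = 13206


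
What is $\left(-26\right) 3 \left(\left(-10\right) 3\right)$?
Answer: $2340$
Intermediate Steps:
$\left(-26\right) 3 \left(\left(-10\right) 3\right) = \left(-78\right) \left(-30\right) = 2340$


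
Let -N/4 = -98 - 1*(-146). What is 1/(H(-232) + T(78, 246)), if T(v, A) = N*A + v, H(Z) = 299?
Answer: -1/46855 ≈ -2.1342e-5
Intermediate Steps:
N = -192 (N = -4*(-98 - 1*(-146)) = -4*(-98 + 146) = -4*48 = -192)
T(v, A) = v - 192*A (T(v, A) = -192*A + v = v - 192*A)
1/(H(-232) + T(78, 246)) = 1/(299 + (78 - 192*246)) = 1/(299 + (78 - 47232)) = 1/(299 - 47154) = 1/(-46855) = -1/46855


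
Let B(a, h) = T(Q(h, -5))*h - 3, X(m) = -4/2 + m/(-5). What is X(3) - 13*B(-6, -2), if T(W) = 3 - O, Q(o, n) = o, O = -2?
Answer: 832/5 ≈ 166.40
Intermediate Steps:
X(m) = -2 - m/5 (X(m) = -4*1/2 + m*(-1/5) = -2 - m/5)
T(W) = 5 (T(W) = 3 - 1*(-2) = 3 + 2 = 5)
B(a, h) = -3 + 5*h (B(a, h) = 5*h - 3 = -3 + 5*h)
X(3) - 13*B(-6, -2) = (-2 - 1/5*3) - 13*(-3 + 5*(-2)) = (-2 - 3/5) - 13*(-3 - 10) = -13/5 - 13*(-13) = -13/5 + 169 = 832/5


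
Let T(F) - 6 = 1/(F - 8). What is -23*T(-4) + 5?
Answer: -1573/12 ≈ -131.08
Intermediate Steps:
T(F) = 6 + 1/(-8 + F) (T(F) = 6 + 1/(F - 8) = 6 + 1/(-8 + F))
-23*T(-4) + 5 = -23*(-47 + 6*(-4))/(-8 - 4) + 5 = -23*(-47 - 24)/(-12) + 5 = -(-23)*(-71)/12 + 5 = -23*71/12 + 5 = -1633/12 + 5 = -1573/12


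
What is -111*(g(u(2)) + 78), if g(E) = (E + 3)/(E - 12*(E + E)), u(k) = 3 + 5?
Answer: -1591851/184 ≈ -8651.4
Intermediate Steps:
u(k) = 8
g(E) = -(3 + E)/(23*E) (g(E) = (3 + E)/(E - 24*E) = (3 + E)/((-23*E)) = (3 + E)*(-1/(23*E)) = -(3 + E)/(23*E))
-111*(g(u(2)) + 78) = -111*((1/23)*(-3 - 1*8)/8 + 78) = -111*((1/23)*(1/8)*(-3 - 8) + 78) = -111*((1/23)*(1/8)*(-11) + 78) = -111*(-11/184 + 78) = -111*14341/184 = -1591851/184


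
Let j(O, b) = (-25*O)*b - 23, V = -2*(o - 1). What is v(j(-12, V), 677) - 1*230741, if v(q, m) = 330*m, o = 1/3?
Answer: -7331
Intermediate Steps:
o = ⅓ ≈ 0.33333
V = 4/3 (V = -2*(⅓ - 1) = -2*(-⅔) = 4/3 ≈ 1.3333)
j(O, b) = -23 - 25*O*b (j(O, b) = -25*O*b - 23 = -23 - 25*O*b)
v(j(-12, V), 677) - 1*230741 = 330*677 - 1*230741 = 223410 - 230741 = -7331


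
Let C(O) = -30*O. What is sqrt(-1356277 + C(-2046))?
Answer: I*sqrt(1294897) ≈ 1137.9*I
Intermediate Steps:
sqrt(-1356277 + C(-2046)) = sqrt(-1356277 - 30*(-2046)) = sqrt(-1356277 + 61380) = sqrt(-1294897) = I*sqrt(1294897)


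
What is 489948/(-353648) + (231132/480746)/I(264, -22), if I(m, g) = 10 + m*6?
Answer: -1020026856837/736423068164 ≈ -1.3851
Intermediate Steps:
I(m, g) = 10 + 6*m
489948/(-353648) + (231132/480746)/I(264, -22) = 489948/(-353648) + (231132/480746)/(10 + 6*264) = 489948*(-1/353648) + (231132*(1/480746))/(10 + 1584) = -122487/88412 + (115566/240373)/1594 = -122487/88412 + (115566/240373)*(1/1594) = -122487/88412 + 57783/191577281 = -1020026856837/736423068164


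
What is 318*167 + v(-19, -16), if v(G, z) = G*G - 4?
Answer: 53463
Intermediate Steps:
v(G, z) = -4 + G**2 (v(G, z) = G**2 - 4 = -4 + G**2)
318*167 + v(-19, -16) = 318*167 + (-4 + (-19)**2) = 53106 + (-4 + 361) = 53106 + 357 = 53463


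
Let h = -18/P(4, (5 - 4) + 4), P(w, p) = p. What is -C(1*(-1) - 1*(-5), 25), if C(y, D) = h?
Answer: 18/5 ≈ 3.6000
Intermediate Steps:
h = -18/5 (h = -18/((5 - 4) + 4) = -18/(1 + 4) = -18/5 ≈ -3.6000)
C(y, D) = -18/5
-C(1*(-1) - 1*(-5), 25) = -1*(-18/5) = 18/5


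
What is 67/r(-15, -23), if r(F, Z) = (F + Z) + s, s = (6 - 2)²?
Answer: -67/22 ≈ -3.0455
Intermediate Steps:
s = 16 (s = 4² = 16)
r(F, Z) = 16 + F + Z (r(F, Z) = (F + Z) + 16 = 16 + F + Z)
67/r(-15, -23) = 67/(16 - 15 - 23) = 67/(-22) = -1/22*67 = -67/22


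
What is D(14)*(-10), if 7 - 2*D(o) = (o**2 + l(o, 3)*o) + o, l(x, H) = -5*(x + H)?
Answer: -4935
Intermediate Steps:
l(x, H) = -5*H - 5*x (l(x, H) = -5*(H + x) = -5*H - 5*x)
D(o) = 7/2 - o/2 - o**2/2 - o*(-15 - 5*o)/2 (D(o) = 7/2 - ((o**2 + (-5*3 - 5*o)*o) + o)/2 = 7/2 - ((o**2 + (-15 - 5*o)*o) + o)/2 = 7/2 - ((o**2 + o*(-15 - 5*o)) + o)/2 = 7/2 - (o + o**2 + o*(-15 - 5*o))/2 = 7/2 + (-o/2 - o**2/2 - o*(-15 - 5*o)/2) = 7/2 - o/2 - o**2/2 - o*(-15 - 5*o)/2)
D(14)*(-10) = (7/2 + 2*14**2 + 7*14)*(-10) = (7/2 + 2*196 + 98)*(-10) = (7/2 + 392 + 98)*(-10) = (987/2)*(-10) = -4935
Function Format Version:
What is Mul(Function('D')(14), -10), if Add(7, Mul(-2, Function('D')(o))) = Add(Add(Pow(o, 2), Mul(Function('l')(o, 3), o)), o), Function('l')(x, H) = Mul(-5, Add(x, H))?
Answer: -4935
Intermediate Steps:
Function('l')(x, H) = Add(Mul(-5, H), Mul(-5, x)) (Function('l')(x, H) = Mul(-5, Add(H, x)) = Add(Mul(-5, H), Mul(-5, x)))
Function('D')(o) = Add(Rational(7, 2), Mul(Rational(-1, 2), o), Mul(Rational(-1, 2), Pow(o, 2)), Mul(Rational(-1, 2), o, Add(-15, Mul(-5, o)))) (Function('D')(o) = Add(Rational(7, 2), Mul(Rational(-1, 2), Add(Add(Pow(o, 2), Mul(Add(Mul(-5, 3), Mul(-5, o)), o)), o))) = Add(Rational(7, 2), Mul(Rational(-1, 2), Add(Add(Pow(o, 2), Mul(Add(-15, Mul(-5, o)), o)), o))) = Add(Rational(7, 2), Mul(Rational(-1, 2), Add(Add(Pow(o, 2), Mul(o, Add(-15, Mul(-5, o)))), o))) = Add(Rational(7, 2), Mul(Rational(-1, 2), Add(o, Pow(o, 2), Mul(o, Add(-15, Mul(-5, o)))))) = Add(Rational(7, 2), Add(Mul(Rational(-1, 2), o), Mul(Rational(-1, 2), Pow(o, 2)), Mul(Rational(-1, 2), o, Add(-15, Mul(-5, o))))) = Add(Rational(7, 2), Mul(Rational(-1, 2), o), Mul(Rational(-1, 2), Pow(o, 2)), Mul(Rational(-1, 2), o, Add(-15, Mul(-5, o)))))
Mul(Function('D')(14), -10) = Mul(Add(Rational(7, 2), Mul(2, Pow(14, 2)), Mul(7, 14)), -10) = Mul(Add(Rational(7, 2), Mul(2, 196), 98), -10) = Mul(Add(Rational(7, 2), 392, 98), -10) = Mul(Rational(987, 2), -10) = -4935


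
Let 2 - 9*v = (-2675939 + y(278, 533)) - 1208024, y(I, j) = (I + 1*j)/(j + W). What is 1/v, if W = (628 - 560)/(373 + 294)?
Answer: 3200211/1381055849798 ≈ 2.3172e-6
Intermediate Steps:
W = 68/667 ≈ 0.10195
y(I, j) = (I + j)/(68/667 + j) (y(I, j) = (I + 1*j)/(j + 68/667) = (I + j)/(68/667 + j))
v = 1381055849798/3200211 (v = 2/9 - ((-2675939 + 667*(278 + 533)/(68 + 667*533)) - 1208024)/9 = 2/9 - ((-2675939 + 667*811/(68 + 355511)) - 1208024)/9 = 2/9 - ((-2675939 + 667*811/355579) - 1208024)/9 = 2/9 - ((-2675939 + 667*(1/355579)*811) - 1208024)/9 = 2/9 - ((-2675939 + 540937/355579) - 1208024)/9 = 2/9 - (-951507172744/355579 - 1208024)/9 = 2/9 - ⅑*(-1381055138640/355579) = 2/9 + 153450570960/355579 = 1381055849798/3200211 ≈ 4.3155e+5)
1/v = 1/(1381055849798/3200211) = 3200211/1381055849798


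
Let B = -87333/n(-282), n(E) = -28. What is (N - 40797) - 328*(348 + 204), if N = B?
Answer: -6124551/28 ≈ -2.1873e+5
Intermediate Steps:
B = 87333/28 (B = -87333/(-28) = -87333*(-1/28) = 87333/28 ≈ 3119.0)
N = 87333/28 ≈ 3119.0
(N - 40797) - 328*(348 + 204) = (87333/28 - 40797) - 328*(348 + 204) = -1054983/28 - 328*552 = -1054983/28 - 181056 = -6124551/28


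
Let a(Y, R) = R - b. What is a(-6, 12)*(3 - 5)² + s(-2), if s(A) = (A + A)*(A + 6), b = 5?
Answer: 12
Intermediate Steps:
s(A) = 2*A*(6 + A) (s(A) = (2*A)*(6 + A) = 2*A*(6 + A))
a(Y, R) = -5 + R (a(Y, R) = R - 1*5 = R - 5 = -5 + R)
a(-6, 12)*(3 - 5)² + s(-2) = (-5 + 12)*(3 - 5)² + 2*(-2)*(6 - 2) = 7*(-2)² + 2*(-2)*4 = 7*4 - 16 = 28 - 16 = 12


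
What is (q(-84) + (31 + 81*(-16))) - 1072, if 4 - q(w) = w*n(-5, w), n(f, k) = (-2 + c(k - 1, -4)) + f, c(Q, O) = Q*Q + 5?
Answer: 604399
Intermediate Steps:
c(Q, O) = 5 + Q² (c(Q, O) = Q² + 5 = 5 + Q²)
n(f, k) = 3 + f + (-1 + k)² (n(f, k) = (-2 + (5 + (k - 1)²)) + f = (-2 + (5 + (-1 + k)²)) + f = (3 + (-1 + k)²) + f = 3 + f + (-1 + k)²)
q(w) = 4 - w*(-2 + (-1 + w)²) (q(w) = 4 - w*(3 - 5 + (-1 + w)²) = 4 - w*(-2 + (-1 + w)²))
(q(-84) + (31 + 81*(-16))) - 1072 = ((4 - 1*(-84)*(-2 + (-1 - 84)²)) + (31 + 81*(-16))) - 1072 = ((4 - 1*(-84)*(-2 + (-85)²)) + (31 - 1296)) - 1072 = ((4 - 1*(-84)*(-2 + 7225)) - 1265) - 1072 = ((4 - 1*(-84)*7223) - 1265) - 1072 = ((4 + 606732) - 1265) - 1072 = (606736 - 1265) - 1072 = 605471 - 1072 = 604399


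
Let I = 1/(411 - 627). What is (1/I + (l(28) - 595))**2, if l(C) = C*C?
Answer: 729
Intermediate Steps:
l(C) = C**2
I = -1/216 (I = 1/(-216) = -1/216 ≈ -0.0046296)
(1/I + (l(28) - 595))**2 = (1/(-1/216) + (28**2 - 595))**2 = (-216 + (784 - 595))**2 = (-216 + 189)**2 = (-27)**2 = 729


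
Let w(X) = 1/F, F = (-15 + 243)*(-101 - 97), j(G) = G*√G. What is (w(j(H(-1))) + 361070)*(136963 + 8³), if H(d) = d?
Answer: 248984700806725/5016 ≈ 4.9638e+10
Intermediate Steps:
j(G) = G^(3/2)
F = -45144 (F = 228*(-198) = -45144)
w(X) = -1/45144 (w(X) = 1/(-45144) = -1/45144)
(w(j(H(-1))) + 361070)*(136963 + 8³) = (-1/45144 + 361070)*(136963 + 8³) = 16300144079*(136963 + 512)/45144 = (16300144079/45144)*137475 = 248984700806725/5016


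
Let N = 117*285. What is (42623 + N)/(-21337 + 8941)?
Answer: -18992/3099 ≈ -6.1284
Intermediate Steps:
N = 33345
(42623 + N)/(-21337 + 8941) = (42623 + 33345)/(-21337 + 8941) = 75968/(-12396) = 75968*(-1/12396) = -18992/3099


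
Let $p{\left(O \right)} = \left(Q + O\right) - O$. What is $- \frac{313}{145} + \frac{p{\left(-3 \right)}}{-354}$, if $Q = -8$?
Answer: $- \frac{54821}{25665} \approx -2.136$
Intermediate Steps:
$p{\left(O \right)} = -8$ ($p{\left(O \right)} = \left(-8 + O\right) - O = -8$)
$- \frac{313}{145} + \frac{p{\left(-3 \right)}}{-354} = - \frac{313}{145} - \frac{8}{-354} = \left(-313\right) \frac{1}{145} - - \frac{4}{177} = - \frac{313}{145} + \frac{4}{177} = - \frac{54821}{25665}$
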